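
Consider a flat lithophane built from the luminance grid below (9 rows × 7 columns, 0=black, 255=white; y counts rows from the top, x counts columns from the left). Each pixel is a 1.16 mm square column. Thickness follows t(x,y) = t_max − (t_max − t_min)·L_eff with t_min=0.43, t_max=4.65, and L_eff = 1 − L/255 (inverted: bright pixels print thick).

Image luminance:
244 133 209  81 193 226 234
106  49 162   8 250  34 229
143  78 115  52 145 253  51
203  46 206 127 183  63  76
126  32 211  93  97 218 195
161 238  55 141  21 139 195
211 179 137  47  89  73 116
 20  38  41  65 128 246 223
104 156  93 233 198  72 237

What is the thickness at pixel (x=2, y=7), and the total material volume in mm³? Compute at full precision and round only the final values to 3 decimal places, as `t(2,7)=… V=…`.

t(2,7)=1.109 V=226.335

span = t_max - t_min = 4.65 - 0.43 = 4.220
L(2,7) = 41, L_eff = 1 - 41/255 = 0.839216 (inverted)
t(2,7) = 4.65 - 4.220·0.839216 = 1.109
Σt over all 9·7 pixels = 4289189/25500 ≈ 168.2034902
V = pitch²·Σt = 1.16²·4289189/25500 = 226.335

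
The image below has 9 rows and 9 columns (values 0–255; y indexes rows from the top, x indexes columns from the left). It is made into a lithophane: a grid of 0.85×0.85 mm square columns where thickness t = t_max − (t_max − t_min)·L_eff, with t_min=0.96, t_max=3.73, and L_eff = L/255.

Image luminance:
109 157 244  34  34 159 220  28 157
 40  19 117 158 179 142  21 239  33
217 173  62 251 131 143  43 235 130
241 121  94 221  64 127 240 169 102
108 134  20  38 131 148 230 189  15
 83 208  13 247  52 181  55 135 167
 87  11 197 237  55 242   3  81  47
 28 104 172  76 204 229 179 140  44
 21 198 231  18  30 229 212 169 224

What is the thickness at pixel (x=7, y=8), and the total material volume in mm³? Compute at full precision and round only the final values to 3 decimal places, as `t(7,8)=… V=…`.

span = t_max - t_min = 3.73 - 0.96 = 2.770
L(7,8) = 169, L_eff = 169/255 = 0.662745
t(7,8) = 3.73 - 2.770·0.662745 = 1.894
Σt over all 9·9 pixels = 1600821/8500 ≈ 188.3318824
V = pitch²·Σt = 0.85²·1600821/8500 = 136.070

t(7,8)=1.894 V=136.070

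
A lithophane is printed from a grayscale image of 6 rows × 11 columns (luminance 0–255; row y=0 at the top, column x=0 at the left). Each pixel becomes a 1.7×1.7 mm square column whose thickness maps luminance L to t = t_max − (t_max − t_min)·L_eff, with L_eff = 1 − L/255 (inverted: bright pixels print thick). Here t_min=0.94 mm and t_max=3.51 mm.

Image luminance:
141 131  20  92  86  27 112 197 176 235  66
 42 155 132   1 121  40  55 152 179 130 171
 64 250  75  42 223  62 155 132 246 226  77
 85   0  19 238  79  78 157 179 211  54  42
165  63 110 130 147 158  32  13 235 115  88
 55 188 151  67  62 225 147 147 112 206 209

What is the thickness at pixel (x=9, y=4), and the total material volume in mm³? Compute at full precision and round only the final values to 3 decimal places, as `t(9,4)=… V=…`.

span = t_max - t_min = 3.51 - 0.94 = 2.570
L(9,4) = 115, L_eff = 1 - 115/255 = 0.549020 (inverted)
t(9,4) = 3.51 - 2.570·0.549020 = 2.099
Σt over all 6·11 pixels = 60548/425 ≈ 142.4658824
V = pitch²·Σt = 1.7²·60548/425 = 411.726

t(9,4)=2.099 V=411.726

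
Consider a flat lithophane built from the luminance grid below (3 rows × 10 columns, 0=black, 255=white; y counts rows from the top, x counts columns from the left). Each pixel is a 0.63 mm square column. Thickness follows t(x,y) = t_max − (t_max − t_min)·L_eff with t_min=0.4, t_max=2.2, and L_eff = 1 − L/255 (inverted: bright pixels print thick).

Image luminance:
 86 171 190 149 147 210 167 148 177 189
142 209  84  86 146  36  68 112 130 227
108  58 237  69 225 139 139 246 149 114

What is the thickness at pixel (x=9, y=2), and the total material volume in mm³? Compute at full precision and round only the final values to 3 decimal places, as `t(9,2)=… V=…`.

span = t_max - t_min = 2.2 - 0.4 = 1.800
L(9,2) = 114, L_eff = 1 - 114/255 = 0.552941 (inverted)
t(9,2) = 2.2 - 1.800·0.552941 = 1.205
Σt over all 3·10 pixels = 18174/425 ≈ 42.7623529
V = pitch²·Σt = 0.63²·18174/425 = 16.972

t(9,2)=1.205 V=16.972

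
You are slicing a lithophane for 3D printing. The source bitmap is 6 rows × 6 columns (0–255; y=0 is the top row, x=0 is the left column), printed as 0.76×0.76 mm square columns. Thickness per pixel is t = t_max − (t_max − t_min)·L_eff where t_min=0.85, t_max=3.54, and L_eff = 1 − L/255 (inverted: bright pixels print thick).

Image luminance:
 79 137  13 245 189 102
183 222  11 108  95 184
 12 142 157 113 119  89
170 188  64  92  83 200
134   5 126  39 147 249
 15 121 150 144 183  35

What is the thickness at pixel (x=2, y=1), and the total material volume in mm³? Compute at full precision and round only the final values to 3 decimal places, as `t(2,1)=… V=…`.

span = t_max - t_min = 3.54 - 0.85 = 2.690
L(2,1) = 11, L_eff = 1 - 11/255 = 0.956863 (inverted)
t(2,1) = 3.54 - 2.690·0.956863 = 0.966
Σt over all 6·6 pixels = 389821/5100 ≈ 76.4354902
V = pitch²·Σt = 0.76²·389821/5100 = 44.149

t(2,1)=0.966 V=44.149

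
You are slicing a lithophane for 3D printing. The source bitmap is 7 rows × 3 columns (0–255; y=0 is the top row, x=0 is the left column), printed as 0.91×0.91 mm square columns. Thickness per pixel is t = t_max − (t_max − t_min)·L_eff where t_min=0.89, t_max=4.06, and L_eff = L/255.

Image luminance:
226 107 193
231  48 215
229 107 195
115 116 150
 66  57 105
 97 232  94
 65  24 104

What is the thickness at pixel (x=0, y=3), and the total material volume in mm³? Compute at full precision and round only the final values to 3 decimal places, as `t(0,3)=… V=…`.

span = t_max - t_min = 4.06 - 0.89 = 3.170
L(0,3) = 115, L_eff = 115/255 = 0.450980
t(0,3) = 4.06 - 3.170·0.450980 = 2.630
Σt over all 7·3 pixels = 647069/12750 ≈ 50.7505098
V = pitch²·Σt = 0.91²·647069/12750 = 42.026

t(0,3)=2.630 V=42.026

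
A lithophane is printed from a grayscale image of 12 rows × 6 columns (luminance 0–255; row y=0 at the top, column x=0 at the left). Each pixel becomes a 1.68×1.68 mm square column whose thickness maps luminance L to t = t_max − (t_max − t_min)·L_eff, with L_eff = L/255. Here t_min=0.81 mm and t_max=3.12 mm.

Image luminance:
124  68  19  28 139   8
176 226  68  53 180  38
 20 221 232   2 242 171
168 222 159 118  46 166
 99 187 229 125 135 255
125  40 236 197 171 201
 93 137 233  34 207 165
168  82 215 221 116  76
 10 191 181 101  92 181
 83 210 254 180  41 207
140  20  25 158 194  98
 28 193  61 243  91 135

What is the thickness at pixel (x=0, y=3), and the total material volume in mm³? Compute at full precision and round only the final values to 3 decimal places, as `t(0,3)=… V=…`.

t(0,3)=1.598 V=384.535

span = t_max - t_min = 3.12 - 0.81 = 2.310
L(0,3) = 168, L_eff = 168/255 = 0.658824
t(0,3) = 3.12 - 2.310·0.658824 = 1.598
Σt over all 12·6 pixels = 136.244
V = pitch²·Σt = 1.68²·136.244 = 384.535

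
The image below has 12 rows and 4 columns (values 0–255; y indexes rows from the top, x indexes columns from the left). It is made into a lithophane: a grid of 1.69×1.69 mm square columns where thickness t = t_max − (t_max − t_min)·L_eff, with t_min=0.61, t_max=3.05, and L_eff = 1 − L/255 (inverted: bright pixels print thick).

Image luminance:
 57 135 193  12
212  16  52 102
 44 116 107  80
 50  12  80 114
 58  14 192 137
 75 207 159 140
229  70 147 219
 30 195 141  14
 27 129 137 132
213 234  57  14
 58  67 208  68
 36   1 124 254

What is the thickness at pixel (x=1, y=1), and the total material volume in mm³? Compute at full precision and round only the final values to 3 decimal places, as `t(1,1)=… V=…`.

span = t_max - t_min = 3.05 - 0.61 = 2.440
L(1,1) = 16, L_eff = 1 - 16/255 = 0.937255 (inverted)
t(1,1) = 3.05 - 2.440·0.937255 = 0.763
Σt over all 12·4 pixels = 29524/375 ≈ 78.7306667
V = pitch²·Σt = 1.69²·29524/375 = 224.863

t(1,1)=0.763 V=224.863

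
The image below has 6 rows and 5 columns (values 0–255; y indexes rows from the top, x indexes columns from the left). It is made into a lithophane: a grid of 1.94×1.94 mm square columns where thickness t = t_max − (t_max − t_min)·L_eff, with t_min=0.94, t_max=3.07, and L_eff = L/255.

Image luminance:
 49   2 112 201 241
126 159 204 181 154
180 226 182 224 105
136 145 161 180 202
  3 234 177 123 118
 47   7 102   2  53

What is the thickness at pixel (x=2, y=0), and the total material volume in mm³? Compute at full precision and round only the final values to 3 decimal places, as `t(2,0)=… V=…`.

t(2,0)=2.134 V=219.747

span = t_max - t_min = 3.07 - 0.94 = 2.130
L(2,0) = 112, L_eff = 112/255 = 0.439216
t(2,0) = 3.07 - 2.130·0.439216 = 2.134
Σt over all 6·5 pixels = 248147/4250 ≈ 58.3875294
V = pitch²·Σt = 1.94²·248147/4250 = 219.747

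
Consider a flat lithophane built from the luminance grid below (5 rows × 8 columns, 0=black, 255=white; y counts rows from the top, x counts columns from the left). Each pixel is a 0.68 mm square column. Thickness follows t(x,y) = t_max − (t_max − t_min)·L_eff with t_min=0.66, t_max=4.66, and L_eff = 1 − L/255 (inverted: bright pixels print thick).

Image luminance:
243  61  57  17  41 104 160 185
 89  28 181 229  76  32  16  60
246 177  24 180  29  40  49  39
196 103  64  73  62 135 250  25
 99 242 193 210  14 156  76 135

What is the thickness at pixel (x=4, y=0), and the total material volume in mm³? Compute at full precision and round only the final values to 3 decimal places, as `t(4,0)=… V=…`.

span = t_max - t_min = 4.66 - 0.66 = 4.000
L(4,0) = 41, L_eff = 1 - 41/255 = 0.839216 (inverted)
t(4,0) = 4.66 - 4.000·0.839216 = 1.303
Σt over all 5·8 pixels = 24316/255 ≈ 95.3568627
V = pitch²·Σt = 0.68²·24316/255 = 44.093

t(4,0)=1.303 V=44.093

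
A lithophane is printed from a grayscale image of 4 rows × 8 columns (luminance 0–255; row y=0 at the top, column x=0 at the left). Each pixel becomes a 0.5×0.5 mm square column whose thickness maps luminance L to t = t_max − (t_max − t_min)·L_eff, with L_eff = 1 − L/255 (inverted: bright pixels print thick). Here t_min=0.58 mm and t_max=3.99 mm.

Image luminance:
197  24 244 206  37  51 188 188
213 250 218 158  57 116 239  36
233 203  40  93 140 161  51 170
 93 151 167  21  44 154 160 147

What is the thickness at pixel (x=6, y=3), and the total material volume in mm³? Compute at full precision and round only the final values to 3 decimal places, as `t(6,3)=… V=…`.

span = t_max - t_min = 3.99 - 0.58 = 3.410
L(6,3) = 160, L_eff = 1 - 160/255 = 0.372549 (inverted)
t(6,3) = 3.99 - 3.410·0.372549 = 2.720
Σt over all 4·8 pixels = 199073/2550 ≈ 78.0678431
V = pitch²·Σt = 0.5²·199073/2550 = 19.517

t(6,3)=2.720 V=19.517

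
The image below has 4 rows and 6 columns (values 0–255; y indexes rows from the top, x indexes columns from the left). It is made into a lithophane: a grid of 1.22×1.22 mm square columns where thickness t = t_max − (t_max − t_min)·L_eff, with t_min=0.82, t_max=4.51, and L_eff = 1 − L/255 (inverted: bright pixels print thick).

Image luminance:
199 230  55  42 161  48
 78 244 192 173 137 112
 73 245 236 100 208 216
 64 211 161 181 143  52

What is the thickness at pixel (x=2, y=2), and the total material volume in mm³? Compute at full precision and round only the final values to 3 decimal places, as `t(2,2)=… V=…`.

span = t_max - t_min = 4.51 - 0.82 = 3.690
L(2,2) = 236, L_eff = 1 - 236/255 = 0.074510 (inverted)
t(2,2) = 4.51 - 3.690·0.074510 = 4.235
Σt over all 4·6 pixels = 605283/8500 ≈ 71.2097647
V = pitch²·Σt = 1.22²·605283/8500 = 105.989

t(2,2)=4.235 V=105.989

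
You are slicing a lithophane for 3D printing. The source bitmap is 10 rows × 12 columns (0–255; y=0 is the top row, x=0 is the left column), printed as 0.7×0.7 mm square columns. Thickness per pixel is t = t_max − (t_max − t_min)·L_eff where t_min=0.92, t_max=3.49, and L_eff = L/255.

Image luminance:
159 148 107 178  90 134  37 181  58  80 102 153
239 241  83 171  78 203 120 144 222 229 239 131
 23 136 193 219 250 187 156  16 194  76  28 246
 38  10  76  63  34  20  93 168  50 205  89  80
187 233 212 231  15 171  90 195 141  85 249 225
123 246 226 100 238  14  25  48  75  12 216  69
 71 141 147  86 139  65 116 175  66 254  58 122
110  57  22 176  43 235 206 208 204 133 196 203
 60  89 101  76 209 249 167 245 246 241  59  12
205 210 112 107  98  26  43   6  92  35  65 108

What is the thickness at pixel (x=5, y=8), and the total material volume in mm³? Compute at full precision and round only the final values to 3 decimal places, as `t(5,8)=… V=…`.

t(5,8)=0.980 V=127.693

span = t_max - t_min = 3.49 - 0.92 = 2.570
L(5,8) = 249, L_eff = 249/255 = 0.976471
t(5,8) = 3.49 - 2.570·0.976471 = 0.980
Σt over all 10·12 pixels = 6645271/25500 ≈ 260.5988627
V = pitch²·Σt = 0.7²·6645271/25500 = 127.693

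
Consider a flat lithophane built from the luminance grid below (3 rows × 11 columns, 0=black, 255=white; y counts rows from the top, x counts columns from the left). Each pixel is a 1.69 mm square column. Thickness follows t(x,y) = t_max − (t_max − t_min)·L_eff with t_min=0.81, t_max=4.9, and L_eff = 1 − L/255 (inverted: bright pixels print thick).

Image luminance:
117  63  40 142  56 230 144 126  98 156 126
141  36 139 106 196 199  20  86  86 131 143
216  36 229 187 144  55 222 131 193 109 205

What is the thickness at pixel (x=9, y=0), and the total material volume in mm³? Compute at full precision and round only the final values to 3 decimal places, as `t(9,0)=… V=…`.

span = t_max - t_min = 4.9 - 0.81 = 4.090
L(9,0) = 156, L_eff = 1 - 156/255 = 0.388235 (inverted)
t(9,0) = 4.9 - 4.090·0.388235 = 3.312
Σt over all 3·11 pixels = 814529/8500 ≈ 95.8269412
V = pitch²·Σt = 1.69²·814529/8500 = 273.691

t(9,0)=3.312 V=273.691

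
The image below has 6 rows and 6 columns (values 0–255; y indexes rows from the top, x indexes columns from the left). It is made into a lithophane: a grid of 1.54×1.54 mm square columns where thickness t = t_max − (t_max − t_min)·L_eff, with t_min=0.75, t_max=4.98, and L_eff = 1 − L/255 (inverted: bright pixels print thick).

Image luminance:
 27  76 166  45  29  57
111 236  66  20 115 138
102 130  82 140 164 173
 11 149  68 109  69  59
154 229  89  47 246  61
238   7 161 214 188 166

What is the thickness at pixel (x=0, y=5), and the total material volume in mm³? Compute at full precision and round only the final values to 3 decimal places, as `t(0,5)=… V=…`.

t(0,5)=4.698 V=226.982

span = t_max - t_min = 4.98 - 0.75 = 4.230
L(0,5) = 238, L_eff = 1 - 238/255 = 0.066667 (inverted)
t(0,5) = 4.98 - 4.230·0.066667 = 4.698
Σt over all 6·6 pixels = 406761/4250 ≈ 95.7084706
V = pitch²·Σt = 1.54²·406761/4250 = 226.982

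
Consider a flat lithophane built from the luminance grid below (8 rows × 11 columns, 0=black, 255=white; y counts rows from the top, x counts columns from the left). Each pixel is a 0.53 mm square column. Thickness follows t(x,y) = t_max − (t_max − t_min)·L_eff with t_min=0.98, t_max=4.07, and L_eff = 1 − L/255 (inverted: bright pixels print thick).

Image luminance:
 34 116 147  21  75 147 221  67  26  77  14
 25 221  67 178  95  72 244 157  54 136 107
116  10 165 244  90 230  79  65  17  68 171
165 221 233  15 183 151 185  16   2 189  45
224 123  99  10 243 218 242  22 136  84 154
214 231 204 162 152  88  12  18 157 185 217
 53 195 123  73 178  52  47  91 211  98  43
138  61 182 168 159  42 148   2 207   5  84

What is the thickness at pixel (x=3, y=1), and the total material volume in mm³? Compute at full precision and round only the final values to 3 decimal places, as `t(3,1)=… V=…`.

t(3,1)=3.137 V=60.020

span = t_max - t_min = 4.07 - 0.98 = 3.090
L(3,1) = 178, L_eff = 1 - 178/255 = 0.301961 (inverted)
t(3,1) = 4.07 - 3.090·0.301961 = 3.137
Σt over all 8·11 pixels = 454047/2125 ≈ 213.6691765
V = pitch²·Σt = 0.53²·454047/2125 = 60.020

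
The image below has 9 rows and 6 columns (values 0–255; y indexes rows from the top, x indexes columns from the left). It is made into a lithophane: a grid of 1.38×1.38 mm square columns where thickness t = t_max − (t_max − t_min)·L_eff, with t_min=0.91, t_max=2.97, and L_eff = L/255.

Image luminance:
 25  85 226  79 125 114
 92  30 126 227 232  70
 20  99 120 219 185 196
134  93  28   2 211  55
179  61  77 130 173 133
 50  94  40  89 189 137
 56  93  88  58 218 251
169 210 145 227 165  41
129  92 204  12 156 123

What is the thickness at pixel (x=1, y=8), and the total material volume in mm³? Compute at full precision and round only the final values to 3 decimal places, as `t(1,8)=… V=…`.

t(1,8)=2.227 V=204.166

span = t_max - t_min = 2.97 - 0.91 = 2.060
L(1,8) = 92, L_eff = 92/255 = 0.360784
t(1,8) = 2.97 - 2.060·0.360784 = 2.227
Σt over all 9·6 pixels = 455633/4250 ≈ 107.2077647
V = pitch²·Σt = 1.38²·455633/4250 = 204.166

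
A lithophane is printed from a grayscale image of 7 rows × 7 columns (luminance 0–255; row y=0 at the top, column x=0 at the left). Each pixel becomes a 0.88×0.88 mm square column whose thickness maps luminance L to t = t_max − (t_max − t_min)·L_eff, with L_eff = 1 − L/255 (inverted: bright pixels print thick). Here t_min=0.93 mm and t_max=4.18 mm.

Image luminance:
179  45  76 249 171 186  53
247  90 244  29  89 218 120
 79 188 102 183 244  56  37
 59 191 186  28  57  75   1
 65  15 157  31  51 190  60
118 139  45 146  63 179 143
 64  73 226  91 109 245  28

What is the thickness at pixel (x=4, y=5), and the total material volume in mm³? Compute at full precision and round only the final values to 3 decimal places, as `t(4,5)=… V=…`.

t(4,5)=1.733 V=91.745

span = t_max - t_min = 4.18 - 0.93 = 3.250
L(4,5) = 63, L_eff = 1 - 63/255 = 0.752941 (inverted)
t(4,5) = 4.18 - 3.250·0.752941 = 1.733
Σt over all 7·7 pixels = 604207/5100 ≈ 118.4719608
V = pitch²·Σt = 0.88²·604207/5100 = 91.745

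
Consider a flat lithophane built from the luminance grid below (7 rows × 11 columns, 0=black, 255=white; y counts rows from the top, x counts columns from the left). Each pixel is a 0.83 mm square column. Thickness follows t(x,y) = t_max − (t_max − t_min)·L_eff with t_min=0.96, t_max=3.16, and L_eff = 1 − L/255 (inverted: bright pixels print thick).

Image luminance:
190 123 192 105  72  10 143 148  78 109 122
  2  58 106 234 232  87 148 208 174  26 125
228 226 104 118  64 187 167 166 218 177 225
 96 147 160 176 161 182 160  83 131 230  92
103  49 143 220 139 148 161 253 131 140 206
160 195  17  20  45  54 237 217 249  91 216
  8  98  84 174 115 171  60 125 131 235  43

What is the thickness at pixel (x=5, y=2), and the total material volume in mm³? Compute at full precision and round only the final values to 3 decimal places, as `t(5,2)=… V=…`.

span = t_max - t_min = 3.16 - 0.96 = 2.200
L(5,2) = 187, L_eff = 1 - 187/255 = 0.266667 (inverted)
t(5,2) = 3.16 - 2.200·0.266667 = 2.573
Σt over all 7·11 pixels = 211156/1275 ≈ 165.6125490
V = pitch²·Σt = 0.83²·211156/1275 = 114.090

t(5,2)=2.573 V=114.090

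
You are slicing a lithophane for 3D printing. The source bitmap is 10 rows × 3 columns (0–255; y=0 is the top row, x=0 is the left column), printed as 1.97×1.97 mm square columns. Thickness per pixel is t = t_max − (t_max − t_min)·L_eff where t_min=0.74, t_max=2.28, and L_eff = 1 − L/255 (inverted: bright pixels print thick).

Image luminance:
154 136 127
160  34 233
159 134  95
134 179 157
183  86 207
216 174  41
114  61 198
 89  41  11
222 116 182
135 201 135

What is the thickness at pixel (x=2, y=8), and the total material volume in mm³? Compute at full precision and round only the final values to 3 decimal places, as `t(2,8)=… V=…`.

t(2,8)=1.839 V=182.578

span = t_max - t_min = 2.28 - 0.74 = 1.540
L(2,8) = 182, L_eff = 1 - 182/255 = 0.286275 (inverted)
t(2,8) = 2.28 - 1.540·0.286275 = 1.839
Σt over all 10·3 pixels = 17642/375 ≈ 47.0453333
V = pitch²·Σt = 1.97²·17642/375 = 182.578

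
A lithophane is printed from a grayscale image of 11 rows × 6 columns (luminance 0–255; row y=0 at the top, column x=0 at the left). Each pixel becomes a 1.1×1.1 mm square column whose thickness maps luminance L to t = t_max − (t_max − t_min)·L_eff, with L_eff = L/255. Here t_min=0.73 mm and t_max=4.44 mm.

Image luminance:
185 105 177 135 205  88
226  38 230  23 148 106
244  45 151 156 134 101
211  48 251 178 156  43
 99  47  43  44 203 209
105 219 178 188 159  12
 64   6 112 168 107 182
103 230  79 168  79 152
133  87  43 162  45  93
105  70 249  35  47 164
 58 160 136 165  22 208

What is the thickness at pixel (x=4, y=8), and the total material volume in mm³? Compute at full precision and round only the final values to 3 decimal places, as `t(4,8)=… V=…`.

t(4,8)=3.785 V=208.075

span = t_max - t_min = 4.44 - 0.73 = 3.710
L(4,8) = 45, L_eff = 45/255 = 0.176471
t(4,8) = 4.44 - 3.710·0.176471 = 3.785
Σt over all 11·6 pixels = 730843/4250 ≈ 171.9630588
V = pitch²·Σt = 1.1²·730843/4250 = 208.075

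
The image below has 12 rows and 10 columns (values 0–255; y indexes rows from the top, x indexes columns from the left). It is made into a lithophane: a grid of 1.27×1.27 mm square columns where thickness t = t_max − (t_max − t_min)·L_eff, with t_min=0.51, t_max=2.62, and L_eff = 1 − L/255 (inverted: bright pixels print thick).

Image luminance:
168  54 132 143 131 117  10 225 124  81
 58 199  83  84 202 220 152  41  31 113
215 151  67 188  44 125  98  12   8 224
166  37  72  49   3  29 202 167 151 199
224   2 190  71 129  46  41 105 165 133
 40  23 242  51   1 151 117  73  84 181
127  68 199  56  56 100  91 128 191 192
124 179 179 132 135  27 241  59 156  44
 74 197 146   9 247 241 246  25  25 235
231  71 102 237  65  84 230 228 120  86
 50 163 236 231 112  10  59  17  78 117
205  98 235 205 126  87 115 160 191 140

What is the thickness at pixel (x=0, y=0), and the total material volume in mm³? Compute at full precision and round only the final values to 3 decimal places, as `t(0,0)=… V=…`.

t(0,0)=1.900 V=294.388

span = t_max - t_min = 2.62 - 0.51 = 2.110
L(0,0) = 168, L_eff = 1 - 168/255 = 0.341176 (inverted)
t(0,0) = 2.62 - 2.110·0.341176 = 1.900
Σt over all 12·10 pixels = 2327141/12750 ≈ 182.5208627
V = pitch²·Σt = 1.27²·2327141/12750 = 294.388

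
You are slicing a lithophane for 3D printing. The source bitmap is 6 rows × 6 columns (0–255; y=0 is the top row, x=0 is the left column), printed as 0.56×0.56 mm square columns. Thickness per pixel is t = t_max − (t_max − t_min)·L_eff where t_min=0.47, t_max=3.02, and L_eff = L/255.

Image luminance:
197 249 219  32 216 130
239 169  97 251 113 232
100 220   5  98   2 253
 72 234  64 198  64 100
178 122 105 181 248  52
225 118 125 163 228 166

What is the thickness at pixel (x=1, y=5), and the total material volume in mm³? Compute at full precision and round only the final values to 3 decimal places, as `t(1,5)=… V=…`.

span = t_max - t_min = 3.02 - 0.47 = 2.550
L(1,5) = 118, L_eff = 118/255 = 0.462745
t(1,5) = 3.02 - 2.550·0.462745 = 1.840
Σt over all 6·6 pixels = 54.07
V = pitch²·Σt = 0.56²·54.07 = 16.956

t(1,5)=1.840 V=16.956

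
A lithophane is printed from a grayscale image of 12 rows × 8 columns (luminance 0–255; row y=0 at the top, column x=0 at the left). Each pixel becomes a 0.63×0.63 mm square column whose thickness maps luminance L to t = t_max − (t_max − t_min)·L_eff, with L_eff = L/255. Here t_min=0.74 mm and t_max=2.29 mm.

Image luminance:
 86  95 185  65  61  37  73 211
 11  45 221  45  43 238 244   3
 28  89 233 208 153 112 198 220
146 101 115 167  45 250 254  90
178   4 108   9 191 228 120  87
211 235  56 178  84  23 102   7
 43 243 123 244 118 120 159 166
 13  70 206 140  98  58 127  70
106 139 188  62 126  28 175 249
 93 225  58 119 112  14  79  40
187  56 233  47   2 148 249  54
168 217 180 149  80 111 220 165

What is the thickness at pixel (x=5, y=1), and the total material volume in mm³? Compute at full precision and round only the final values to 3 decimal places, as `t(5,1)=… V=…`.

span = t_max - t_min = 2.29 - 0.74 = 1.550
L(5,1) = 238, L_eff = 238/255 = 0.933333
t(5,1) = 2.29 - 1.550·0.933333 = 0.843
Σt over all 12·8 pixels = 125019/850 ≈ 147.0811765
V = pitch²·Σt = 0.63²·125019/850 = 58.377

t(5,1)=0.843 V=58.377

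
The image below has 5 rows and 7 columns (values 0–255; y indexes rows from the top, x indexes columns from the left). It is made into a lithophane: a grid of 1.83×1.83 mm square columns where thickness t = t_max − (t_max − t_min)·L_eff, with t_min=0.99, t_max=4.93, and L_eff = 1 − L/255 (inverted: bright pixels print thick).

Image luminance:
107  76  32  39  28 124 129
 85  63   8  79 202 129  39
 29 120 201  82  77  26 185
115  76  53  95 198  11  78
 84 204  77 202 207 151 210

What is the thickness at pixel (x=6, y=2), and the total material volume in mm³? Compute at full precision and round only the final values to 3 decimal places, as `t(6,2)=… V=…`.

t(6,2)=3.848 V=303.404

span = t_max - t_min = 4.93 - 0.99 = 3.940
L(6,2) = 185, L_eff = 1 - 185/255 = 0.274510 (inverted)
t(6,2) = 4.93 - 3.940·0.274510 = 3.848
Σt over all 5·7 pixels = 90.598
V = pitch²·Σt = 1.83²·90.598 = 303.404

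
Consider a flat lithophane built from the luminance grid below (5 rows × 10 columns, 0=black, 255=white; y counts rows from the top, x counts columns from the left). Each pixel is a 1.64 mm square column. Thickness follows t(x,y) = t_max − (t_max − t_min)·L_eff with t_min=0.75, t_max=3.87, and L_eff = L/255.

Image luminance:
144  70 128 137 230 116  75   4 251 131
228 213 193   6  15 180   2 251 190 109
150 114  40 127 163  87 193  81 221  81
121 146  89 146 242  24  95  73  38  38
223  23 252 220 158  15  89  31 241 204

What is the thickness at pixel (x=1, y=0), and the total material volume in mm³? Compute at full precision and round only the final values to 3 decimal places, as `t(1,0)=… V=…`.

t(1,0)=3.014 V=309.892

span = t_max - t_min = 3.87 - 0.75 = 3.120
L(1,0) = 70, L_eff = 70/255 = 0.274510
t(1,0) = 3.87 - 3.120·0.274510 = 3.014
Σt over all 5·10 pixels = 489679/4250 ≈ 115.2185882
V = pitch²·Σt = 1.64²·489679/4250 = 309.892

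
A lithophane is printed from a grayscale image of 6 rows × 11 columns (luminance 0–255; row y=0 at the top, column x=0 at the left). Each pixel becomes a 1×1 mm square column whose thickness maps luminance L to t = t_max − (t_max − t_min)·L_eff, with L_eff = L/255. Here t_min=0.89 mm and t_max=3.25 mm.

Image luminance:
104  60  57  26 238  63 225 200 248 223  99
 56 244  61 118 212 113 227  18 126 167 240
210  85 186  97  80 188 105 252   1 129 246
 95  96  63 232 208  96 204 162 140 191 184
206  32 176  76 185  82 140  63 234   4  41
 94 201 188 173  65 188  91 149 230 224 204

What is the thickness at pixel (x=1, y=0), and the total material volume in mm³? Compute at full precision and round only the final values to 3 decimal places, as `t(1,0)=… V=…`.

span = t_max - t_min = 3.25 - 0.89 = 2.360
L(1,0) = 60, L_eff = 60/255 = 0.235294
t(1,0) = 3.25 - 2.360·0.235294 = 2.695
Σt over all 6·11 pixels = 1623197/12750 ≈ 127.3095686
V = pitch²·Σt = 1²·1623197/12750 = 127.310

t(1,0)=2.695 V=127.310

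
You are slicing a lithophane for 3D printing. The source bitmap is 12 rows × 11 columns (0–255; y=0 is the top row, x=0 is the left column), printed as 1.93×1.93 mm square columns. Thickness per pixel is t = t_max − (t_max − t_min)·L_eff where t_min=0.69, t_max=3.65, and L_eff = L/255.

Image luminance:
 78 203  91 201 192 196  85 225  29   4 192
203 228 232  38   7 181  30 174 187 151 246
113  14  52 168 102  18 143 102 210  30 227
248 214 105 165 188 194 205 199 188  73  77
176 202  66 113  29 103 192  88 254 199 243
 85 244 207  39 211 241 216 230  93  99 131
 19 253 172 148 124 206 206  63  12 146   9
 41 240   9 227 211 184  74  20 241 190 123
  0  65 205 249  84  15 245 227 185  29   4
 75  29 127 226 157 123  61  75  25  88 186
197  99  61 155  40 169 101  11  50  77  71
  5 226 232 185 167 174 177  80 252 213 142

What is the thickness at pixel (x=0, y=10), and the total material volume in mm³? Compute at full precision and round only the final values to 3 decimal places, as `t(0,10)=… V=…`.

span = t_max - t_min = 3.65 - 0.69 = 2.960
L(0,10) = 197, L_eff = 197/255 = 0.772549
t(0,10) = 3.65 - 2.960·0.772549 = 1.363
Σt over all 12·11 pixels = 1743101/6375 ≈ 273.4276078
V = pitch²·Σt = 1.93²·1743101/6375 = 1018.490

t(0,10)=1.363 V=1018.490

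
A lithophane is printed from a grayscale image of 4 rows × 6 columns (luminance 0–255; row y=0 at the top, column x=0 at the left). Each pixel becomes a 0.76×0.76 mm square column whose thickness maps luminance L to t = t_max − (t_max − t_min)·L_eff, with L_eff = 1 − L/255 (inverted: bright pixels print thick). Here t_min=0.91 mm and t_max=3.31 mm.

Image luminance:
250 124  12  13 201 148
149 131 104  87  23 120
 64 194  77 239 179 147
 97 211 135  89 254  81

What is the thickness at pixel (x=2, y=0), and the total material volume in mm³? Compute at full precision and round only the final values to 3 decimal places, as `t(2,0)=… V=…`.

t(2,0)=1.023 V=29.625

span = t_max - t_min = 3.31 - 0.91 = 2.400
L(2,0) = 12, L_eff = 1 - 12/255 = 0.952941 (inverted)
t(2,0) = 3.31 - 2.400·0.952941 = 1.023
Σt over all 4·6 pixels = 21798/425 ≈ 51.2894118
V = pitch²·Σt = 0.76²·21798/425 = 29.625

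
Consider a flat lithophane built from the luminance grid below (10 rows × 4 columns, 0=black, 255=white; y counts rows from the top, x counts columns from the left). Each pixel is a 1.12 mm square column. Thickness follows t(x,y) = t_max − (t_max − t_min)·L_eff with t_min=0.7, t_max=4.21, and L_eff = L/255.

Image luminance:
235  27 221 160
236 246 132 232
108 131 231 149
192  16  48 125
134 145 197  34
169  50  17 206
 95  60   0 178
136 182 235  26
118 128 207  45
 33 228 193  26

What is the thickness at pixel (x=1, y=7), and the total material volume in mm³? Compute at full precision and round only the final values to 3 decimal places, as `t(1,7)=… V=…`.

span = t_max - t_min = 4.21 - 0.7 = 3.510
L(1,7) = 182, L_eff = 182/255 = 0.713725
t(1,7) = 4.21 - 3.510·0.713725 = 1.705
Σt over all 10·4 pixels = 807673/8500 ≈ 95.0203529
V = pitch²·Σt = 1.12²·807673/8500 = 119.194

t(1,7)=1.705 V=119.194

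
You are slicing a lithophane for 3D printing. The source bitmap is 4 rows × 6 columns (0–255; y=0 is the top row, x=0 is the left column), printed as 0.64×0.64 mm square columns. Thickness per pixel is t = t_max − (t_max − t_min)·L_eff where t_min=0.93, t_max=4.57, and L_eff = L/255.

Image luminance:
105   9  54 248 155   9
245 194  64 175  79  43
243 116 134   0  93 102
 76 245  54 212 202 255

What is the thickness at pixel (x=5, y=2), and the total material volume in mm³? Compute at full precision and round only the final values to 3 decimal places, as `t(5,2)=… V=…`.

span = t_max - t_min = 4.57 - 0.93 = 3.640
L(5,2) = 102, L_eff = 102/255 = 0.400000
t(5,2) = 4.57 - 3.640·0.400000 = 3.114
Σt over all 4·6 pixels = 416018/6375 ≈ 65.2577255
V = pitch²·Σt = 0.64²·416018/6375 = 26.730

t(5,2)=3.114 V=26.730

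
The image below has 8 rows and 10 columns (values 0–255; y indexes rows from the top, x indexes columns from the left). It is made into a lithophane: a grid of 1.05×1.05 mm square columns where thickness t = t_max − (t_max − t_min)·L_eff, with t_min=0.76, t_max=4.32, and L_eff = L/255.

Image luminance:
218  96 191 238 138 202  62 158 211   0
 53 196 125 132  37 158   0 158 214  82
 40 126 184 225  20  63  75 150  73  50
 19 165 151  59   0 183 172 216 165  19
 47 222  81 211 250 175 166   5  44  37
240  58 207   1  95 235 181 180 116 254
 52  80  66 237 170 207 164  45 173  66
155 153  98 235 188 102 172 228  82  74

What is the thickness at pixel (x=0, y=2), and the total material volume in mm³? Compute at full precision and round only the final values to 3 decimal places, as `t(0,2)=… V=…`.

span = t_max - t_min = 4.32 - 0.76 = 3.560
L(0,2) = 40, L_eff = 40/255 = 0.156863
t(0,2) = 4.32 - 3.560·0.156863 = 3.762
Σt over all 8·10 pixels = 1279736/6375 ≈ 200.7429020
V = pitch²·Σt = 1.05²·1279736/6375 = 221.319

t(0,2)=3.762 V=221.319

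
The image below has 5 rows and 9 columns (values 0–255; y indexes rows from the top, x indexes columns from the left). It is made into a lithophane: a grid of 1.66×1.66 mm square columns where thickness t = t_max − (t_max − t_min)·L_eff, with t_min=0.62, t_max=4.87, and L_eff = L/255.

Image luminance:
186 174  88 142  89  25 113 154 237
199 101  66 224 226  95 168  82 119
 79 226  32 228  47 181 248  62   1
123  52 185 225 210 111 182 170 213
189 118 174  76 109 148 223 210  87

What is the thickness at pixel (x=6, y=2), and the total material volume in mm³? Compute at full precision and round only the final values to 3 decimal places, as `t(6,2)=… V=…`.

span = t_max - t_min = 4.87 - 0.62 = 4.250
L(6,2) = 248, L_eff = 248/255 = 0.972549
t(6,2) = 4.87 - 4.250·0.972549 = 0.737
Σt over all 5·9 pixels = 1688/15 ≈ 112.5333333
V = pitch²·Σt = 1.66²·1688/15 = 310.097

t(6,2)=0.737 V=310.097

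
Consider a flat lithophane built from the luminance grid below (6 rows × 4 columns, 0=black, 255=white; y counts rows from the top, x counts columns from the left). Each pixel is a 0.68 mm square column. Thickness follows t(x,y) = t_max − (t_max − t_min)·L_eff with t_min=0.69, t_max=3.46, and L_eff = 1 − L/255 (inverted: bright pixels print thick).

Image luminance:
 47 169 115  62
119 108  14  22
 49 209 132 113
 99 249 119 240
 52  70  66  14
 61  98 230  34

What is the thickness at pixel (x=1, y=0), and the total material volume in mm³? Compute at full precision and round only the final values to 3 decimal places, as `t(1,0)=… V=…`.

t(1,0)=2.526 V=20.169

span = t_max - t_min = 3.46 - 0.69 = 2.770
L(1,0) = 169, L_eff = 1 - 169/255 = 0.337255 (inverted)
t(1,0) = 3.46 - 2.770·0.337255 = 2.526
Σt over all 6·4 pixels = 1112287/25500 ≈ 43.6190980
V = pitch²·Σt = 0.68²·1112287/25500 = 20.169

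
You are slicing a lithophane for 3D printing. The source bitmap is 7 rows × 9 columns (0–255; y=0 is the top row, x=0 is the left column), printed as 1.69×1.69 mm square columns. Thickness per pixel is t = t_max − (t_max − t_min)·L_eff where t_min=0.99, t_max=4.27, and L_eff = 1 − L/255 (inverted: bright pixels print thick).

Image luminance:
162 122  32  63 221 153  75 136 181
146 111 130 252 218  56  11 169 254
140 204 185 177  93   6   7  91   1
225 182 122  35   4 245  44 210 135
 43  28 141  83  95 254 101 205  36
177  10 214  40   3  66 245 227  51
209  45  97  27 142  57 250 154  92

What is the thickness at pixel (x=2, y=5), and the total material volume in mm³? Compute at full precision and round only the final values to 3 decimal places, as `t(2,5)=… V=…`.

span = t_max - t_min = 4.27 - 0.99 = 3.280
L(2,5) = 214, L_eff = 1 - 214/255 = 0.160784 (inverted)
t(2,5) = 4.27 - 3.280·0.160784 = 3.743
Σt over all 7·9 pixels = 822551/5100 ≈ 161.2845098
V = pitch²·Σt = 1.69²·822551/5100 = 460.645

t(2,5)=3.743 V=460.645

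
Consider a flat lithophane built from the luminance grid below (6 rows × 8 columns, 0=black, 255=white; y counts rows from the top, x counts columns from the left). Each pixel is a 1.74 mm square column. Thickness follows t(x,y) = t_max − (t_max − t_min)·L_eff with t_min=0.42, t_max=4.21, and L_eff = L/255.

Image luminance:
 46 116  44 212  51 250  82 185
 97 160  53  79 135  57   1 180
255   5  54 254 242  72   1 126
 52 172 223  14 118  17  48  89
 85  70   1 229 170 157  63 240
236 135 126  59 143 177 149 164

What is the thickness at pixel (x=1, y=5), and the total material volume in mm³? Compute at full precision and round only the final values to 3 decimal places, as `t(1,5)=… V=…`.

t(1,5)=2.204 V=355.596

span = t_max - t_min = 4.21 - 0.42 = 3.790
L(1,5) = 135, L_eff = 135/255 = 0.529412
t(1,5) = 4.21 - 3.790·0.529412 = 2.204
Σt over all 6·8 pixels = 499169/4250 ≈ 117.4515294
V = pitch²·Σt = 1.74²·499169/4250 = 355.596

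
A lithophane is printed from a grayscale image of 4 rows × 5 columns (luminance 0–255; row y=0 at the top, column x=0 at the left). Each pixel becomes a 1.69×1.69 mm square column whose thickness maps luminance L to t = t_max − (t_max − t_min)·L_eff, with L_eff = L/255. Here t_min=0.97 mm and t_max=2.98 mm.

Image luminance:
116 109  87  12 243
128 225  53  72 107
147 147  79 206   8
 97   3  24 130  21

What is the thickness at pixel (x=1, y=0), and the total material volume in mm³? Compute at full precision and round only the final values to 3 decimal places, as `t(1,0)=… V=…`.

span = t_max - t_min = 2.98 - 0.97 = 2.010
L(1,0) = 109, L_eff = 109/255 = 0.427451
t(1,0) = 2.98 - 2.010·0.427451 = 2.121
Σt over all 4·5 pixels = 185831/4250 ≈ 43.7249412
V = pitch²·Σt = 1.69²·185831/4250 = 124.883

t(1,0)=2.121 V=124.883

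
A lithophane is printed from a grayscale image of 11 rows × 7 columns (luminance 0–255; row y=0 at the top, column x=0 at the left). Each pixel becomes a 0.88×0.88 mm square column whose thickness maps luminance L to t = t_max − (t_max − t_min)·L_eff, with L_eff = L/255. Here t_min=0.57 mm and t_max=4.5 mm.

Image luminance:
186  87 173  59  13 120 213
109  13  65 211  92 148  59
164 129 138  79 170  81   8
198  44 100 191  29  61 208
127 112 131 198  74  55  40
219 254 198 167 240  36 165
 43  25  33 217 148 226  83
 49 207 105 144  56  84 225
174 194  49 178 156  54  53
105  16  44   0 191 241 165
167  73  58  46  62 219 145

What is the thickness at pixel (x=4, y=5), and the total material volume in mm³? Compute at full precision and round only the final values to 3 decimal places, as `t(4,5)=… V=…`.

t(4,5)=0.801 V=158.541

span = t_max - t_min = 4.5 - 0.57 = 3.930
L(4,5) = 240, L_eff = 240/255 = 0.941176
t(4,5) = 4.5 - 3.930·0.941176 = 0.801
Σt over all 11·7 pixels = 1740181/8500 ≈ 204.7271765
V = pitch²·Σt = 0.88²·1740181/8500 = 158.541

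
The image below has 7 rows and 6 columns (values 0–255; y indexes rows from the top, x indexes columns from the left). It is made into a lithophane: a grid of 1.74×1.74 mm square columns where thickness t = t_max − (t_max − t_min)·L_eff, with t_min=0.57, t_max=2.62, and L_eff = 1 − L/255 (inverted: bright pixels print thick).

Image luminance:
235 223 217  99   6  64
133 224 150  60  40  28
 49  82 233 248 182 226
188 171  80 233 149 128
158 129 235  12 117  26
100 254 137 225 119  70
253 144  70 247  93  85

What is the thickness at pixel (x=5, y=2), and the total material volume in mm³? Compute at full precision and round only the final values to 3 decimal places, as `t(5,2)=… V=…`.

t(5,2)=2.387 V=216.619

span = t_max - t_min = 2.62 - 0.57 = 2.050
L(5,2) = 226, L_eff = 1 - 226/255 = 0.113725 (inverted)
t(5,2) = 2.62 - 2.050·0.113725 = 2.387
Σt over all 7·6 pixels = 30408/425 ≈ 71.5482353
V = pitch²·Σt = 1.74²·30408/425 = 216.619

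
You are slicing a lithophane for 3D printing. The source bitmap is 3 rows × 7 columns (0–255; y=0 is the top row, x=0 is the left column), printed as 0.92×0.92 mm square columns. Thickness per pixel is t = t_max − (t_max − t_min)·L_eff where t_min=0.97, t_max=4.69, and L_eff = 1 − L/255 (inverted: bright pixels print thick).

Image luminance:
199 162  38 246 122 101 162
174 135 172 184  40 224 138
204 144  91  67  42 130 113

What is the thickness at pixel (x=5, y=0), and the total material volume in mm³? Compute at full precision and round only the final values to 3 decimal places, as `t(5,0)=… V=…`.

span = t_max - t_min = 4.69 - 0.97 = 3.720
L(5,0) = 101, L_eff = 1 - 101/255 = 0.603922 (inverted)
t(5,0) = 4.69 - 3.720·0.603922 = 2.443
Σt over all 3·7 pixels = 531257/8500 ≈ 62.5008235
V = pitch²·Σt = 0.92²·531257/8500 = 52.901

t(5,0)=2.443 V=52.901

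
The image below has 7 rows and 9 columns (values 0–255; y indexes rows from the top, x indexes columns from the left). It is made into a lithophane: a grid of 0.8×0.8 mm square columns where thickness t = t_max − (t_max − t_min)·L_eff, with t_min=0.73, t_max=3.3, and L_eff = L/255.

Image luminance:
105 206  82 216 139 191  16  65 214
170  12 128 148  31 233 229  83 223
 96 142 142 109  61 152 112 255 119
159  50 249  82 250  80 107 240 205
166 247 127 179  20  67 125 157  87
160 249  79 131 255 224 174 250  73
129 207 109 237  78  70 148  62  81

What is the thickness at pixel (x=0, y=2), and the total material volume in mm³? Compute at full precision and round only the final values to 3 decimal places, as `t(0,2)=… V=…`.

span = t_max - t_min = 3.3 - 0.73 = 2.570
L(0,2) = 96, L_eff = 96/255 = 0.376471
t(0,2) = 3.3 - 2.570·0.376471 = 2.332
Σt over all 7·9 pixels = 1495253/12750 ≈ 117.2747451
V = pitch²·Σt = 0.8²·1495253/12750 = 75.056

t(0,2)=2.332 V=75.056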